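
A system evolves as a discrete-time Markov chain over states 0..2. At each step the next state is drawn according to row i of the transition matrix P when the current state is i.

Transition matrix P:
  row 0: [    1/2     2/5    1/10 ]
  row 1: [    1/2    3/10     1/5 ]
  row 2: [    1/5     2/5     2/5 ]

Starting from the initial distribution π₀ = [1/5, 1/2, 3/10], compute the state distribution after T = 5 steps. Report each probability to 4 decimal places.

π = [0.4412, 0.3636, 0.1951]

t=0: π = [0.2000, 0.5000, 0.3000]
t=1: π = [0.4100, 0.3500, 0.2400]
t=2: π = [0.4280, 0.3650, 0.2070]
t=3: π = [0.4379, 0.3635, 0.1986]
t=4: π = [0.4404, 0.3637, 0.1959]
t=5: π = [0.4412, 0.3636, 0.1951]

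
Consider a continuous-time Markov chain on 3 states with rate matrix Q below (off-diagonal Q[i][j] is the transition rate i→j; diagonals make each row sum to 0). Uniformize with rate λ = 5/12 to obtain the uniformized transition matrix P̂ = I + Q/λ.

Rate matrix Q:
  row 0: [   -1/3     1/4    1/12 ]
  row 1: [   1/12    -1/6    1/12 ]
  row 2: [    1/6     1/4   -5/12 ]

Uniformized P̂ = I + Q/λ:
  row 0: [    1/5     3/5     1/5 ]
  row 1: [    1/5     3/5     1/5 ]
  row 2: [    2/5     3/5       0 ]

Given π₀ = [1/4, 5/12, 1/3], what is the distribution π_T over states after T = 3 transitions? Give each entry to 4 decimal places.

π = [0.2347, 0.6000, 0.1653]

t=0: π = [0.2500, 0.4167, 0.3333]
t=1: π = [0.2667, 0.6000, 0.1333]
t=2: π = [0.2267, 0.6000, 0.1733]
t=3: π = [0.2347, 0.6000, 0.1653]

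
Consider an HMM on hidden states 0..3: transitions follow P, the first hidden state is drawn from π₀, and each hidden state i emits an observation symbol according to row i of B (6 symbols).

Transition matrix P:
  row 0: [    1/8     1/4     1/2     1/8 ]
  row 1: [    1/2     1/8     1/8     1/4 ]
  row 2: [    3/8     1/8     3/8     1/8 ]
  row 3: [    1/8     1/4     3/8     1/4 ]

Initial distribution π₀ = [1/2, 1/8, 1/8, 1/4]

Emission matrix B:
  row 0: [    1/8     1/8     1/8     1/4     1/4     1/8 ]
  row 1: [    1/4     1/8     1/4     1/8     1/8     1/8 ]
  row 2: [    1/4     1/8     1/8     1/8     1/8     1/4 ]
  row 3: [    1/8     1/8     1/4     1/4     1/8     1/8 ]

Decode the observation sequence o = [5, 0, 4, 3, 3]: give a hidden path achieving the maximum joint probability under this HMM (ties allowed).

t=0: δ = [6.250e-02, 1.562e-02, 3.125e-02, 3.125e-02]  (obs o_0=5)
t=1: δ = [1.465e-03, 3.906e-03, 7.812e-03, 9.766e-04]  ψ = [2, 0, 0, 0]  (obs o_1=0)
t=2: δ = [7.324e-04, 1.221e-04, 3.662e-04, 1.221e-04]  ψ = [2, 2, 2, 1]  (obs o_2=4)
t=3: δ = [3.433e-05, 2.289e-05, 4.578e-05, 2.289e-05]  ψ = [2, 0, 0, 0]  (obs o_3=3)
t=4: δ = [4.292e-06, 1.073e-06, 2.146e-06, 1.431e-06]  ψ = [2, 0, 0, 1]  (obs o_4=3)
backtrack: best end state = 0; path = [0, 2, 0, 2, 0]

path = [0, 2, 0, 2, 0]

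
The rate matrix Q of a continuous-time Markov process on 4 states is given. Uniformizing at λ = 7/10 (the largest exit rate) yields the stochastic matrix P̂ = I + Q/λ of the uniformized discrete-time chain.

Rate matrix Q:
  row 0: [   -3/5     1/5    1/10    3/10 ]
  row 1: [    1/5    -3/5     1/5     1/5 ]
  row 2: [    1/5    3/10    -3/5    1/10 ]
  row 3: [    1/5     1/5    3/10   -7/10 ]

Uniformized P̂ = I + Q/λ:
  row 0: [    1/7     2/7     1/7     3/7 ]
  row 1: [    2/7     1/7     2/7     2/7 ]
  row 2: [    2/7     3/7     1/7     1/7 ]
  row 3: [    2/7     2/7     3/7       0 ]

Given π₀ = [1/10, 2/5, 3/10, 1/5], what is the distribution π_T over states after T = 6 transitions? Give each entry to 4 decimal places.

π = [0.2500, 0.2809, 0.2466, 0.2226]

t=0: π = [0.1000, 0.4000, 0.3000, 0.2000]
t=1: π = [0.2714, 0.2714, 0.2571, 0.2000]
t=2: π = [0.2469, 0.2837, 0.2388, 0.2306]
t=3: π = [0.2504, 0.2793, 0.2493, 0.2210]
t=4: π = [0.2499, 0.2814, 0.2459, 0.2227]
t=5: π = [0.2500, 0.2806, 0.2467, 0.2227]
t=6: π = [0.2500, 0.2809, 0.2466, 0.2226]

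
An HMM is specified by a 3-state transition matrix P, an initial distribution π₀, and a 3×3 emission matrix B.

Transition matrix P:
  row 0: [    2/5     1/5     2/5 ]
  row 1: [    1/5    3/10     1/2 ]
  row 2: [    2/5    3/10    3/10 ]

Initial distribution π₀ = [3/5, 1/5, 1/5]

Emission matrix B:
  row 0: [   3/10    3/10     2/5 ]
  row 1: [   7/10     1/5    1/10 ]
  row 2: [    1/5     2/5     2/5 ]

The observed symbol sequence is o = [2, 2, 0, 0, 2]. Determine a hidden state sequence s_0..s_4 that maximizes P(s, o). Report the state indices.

t=0: δ = [2.400e-01, 2.000e-02, 8.000e-02]  (obs o_0=2)
t=1: δ = [3.840e-02, 4.800e-03, 3.840e-02]  ψ = [0, 0, 0]  (obs o_1=2)
t=2: δ = [4.608e-03, 8.064e-03, 3.072e-03]  ψ = [0, 2, 0]  (obs o_2=0)
t=3: δ = [5.530e-04, 1.693e-03, 8.064e-04]  ψ = [0, 1, 1]  (obs o_3=0)
t=4: δ = [1.355e-04, 5.080e-05, 3.387e-04]  ψ = [1, 1, 1]  (obs o_4=2)
backtrack: best end state = 2; path = [0, 2, 1, 1, 2]

path = [0, 2, 1, 1, 2]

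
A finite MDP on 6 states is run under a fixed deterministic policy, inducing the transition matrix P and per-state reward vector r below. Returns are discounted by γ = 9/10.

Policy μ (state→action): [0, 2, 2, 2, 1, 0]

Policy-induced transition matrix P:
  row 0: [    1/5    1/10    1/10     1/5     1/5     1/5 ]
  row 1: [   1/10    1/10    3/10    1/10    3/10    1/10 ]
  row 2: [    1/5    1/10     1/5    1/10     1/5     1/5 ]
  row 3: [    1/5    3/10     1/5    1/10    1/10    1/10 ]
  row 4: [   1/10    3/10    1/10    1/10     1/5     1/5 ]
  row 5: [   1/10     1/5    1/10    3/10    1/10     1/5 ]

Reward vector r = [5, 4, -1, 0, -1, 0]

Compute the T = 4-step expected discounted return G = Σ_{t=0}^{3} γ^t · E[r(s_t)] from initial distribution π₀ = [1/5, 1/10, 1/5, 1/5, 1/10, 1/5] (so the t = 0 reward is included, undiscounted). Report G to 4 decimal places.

G = 3.8883

t=0: π = [0.2000, 0.1000, 0.2000, 0.2000, 0.1000, 0.2000], E[r] = 1.1000, γ^t·E[r] = 1.100000, running G = 1.100000
t=1: π = [0.1600, 0.1800, 0.1600, 0.1600, 0.1700, 0.1700], E[r] = 1.1900, γ^t·E[r] = 1.071000, running G = 2.171000
t=2: π = [0.1480, 0.1830, 0.1680, 0.1500, 0.1850, 0.1660], E[r] = 1.1190, γ^t·E[r] = 0.906390, running G = 3.077390
t=3: π = [0.1466, 0.1836, 0.1684, 0.1480, 0.1867, 0.1667], E[r] = 1.1123, γ^t·E[r] = 0.810867, running G = 3.888257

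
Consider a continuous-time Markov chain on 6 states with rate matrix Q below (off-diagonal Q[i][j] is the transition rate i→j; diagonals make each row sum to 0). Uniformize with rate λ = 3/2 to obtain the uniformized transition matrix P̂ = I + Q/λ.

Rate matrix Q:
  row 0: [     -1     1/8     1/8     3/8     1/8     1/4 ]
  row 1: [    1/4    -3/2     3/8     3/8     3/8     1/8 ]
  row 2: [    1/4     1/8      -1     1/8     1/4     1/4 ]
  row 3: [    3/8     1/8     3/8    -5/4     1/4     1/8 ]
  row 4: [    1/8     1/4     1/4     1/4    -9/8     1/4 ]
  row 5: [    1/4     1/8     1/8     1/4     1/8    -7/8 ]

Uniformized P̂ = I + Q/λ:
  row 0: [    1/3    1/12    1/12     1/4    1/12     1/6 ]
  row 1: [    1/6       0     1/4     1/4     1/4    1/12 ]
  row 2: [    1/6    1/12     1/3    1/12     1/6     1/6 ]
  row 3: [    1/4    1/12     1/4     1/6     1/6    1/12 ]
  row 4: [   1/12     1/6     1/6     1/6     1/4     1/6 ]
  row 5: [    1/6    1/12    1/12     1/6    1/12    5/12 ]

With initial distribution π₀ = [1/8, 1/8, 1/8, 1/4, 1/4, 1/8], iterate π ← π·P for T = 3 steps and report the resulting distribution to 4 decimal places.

t=0: π = [0.1250, 0.1250, 0.1250, 0.2500, 0.2500, 0.1250]
t=1: π = [0.1875, 0.0938, 0.1979, 0.1771, 0.1771, 0.1667]
t=2: π = [0.1979, 0.0903, 0.1927, 0.1736, 0.1597, 0.1858]
t=3: π = [0.2008, 0.0891, 0.1888, 0.1746, 0.1555, 0.1911]

π = [0.2008, 0.0891, 0.1888, 0.1746, 0.1555, 0.1911]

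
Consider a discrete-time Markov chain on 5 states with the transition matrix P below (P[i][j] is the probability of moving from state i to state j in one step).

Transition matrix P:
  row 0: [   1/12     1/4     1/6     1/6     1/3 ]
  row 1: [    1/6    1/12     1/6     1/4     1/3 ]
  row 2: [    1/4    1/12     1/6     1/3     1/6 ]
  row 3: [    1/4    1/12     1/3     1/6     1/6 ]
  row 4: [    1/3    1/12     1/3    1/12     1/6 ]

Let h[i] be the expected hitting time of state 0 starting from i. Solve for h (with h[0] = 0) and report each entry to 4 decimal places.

h = [0.0000, 4.1435, 3.8744, 3.8744, 3.5516]

First-step conditioning: h[0] = 0; for i ≠ 0, h[i] = 1 + Σ_k P[i][k]·h[k].
  h[1] = 1 + 1/12·h[1] + 1/6·h[2] + 1/4·h[3] + 1/3·h[4]
  h[2] = 1 + 1/12·h[1] + 1/6·h[2] + 1/3·h[3] + 1/6·h[4]
  h[3] = 1 + 1/12·h[1] + 1/3·h[2] + 1/6·h[3] + 1/6·h[4]
  h[4] = 1 + 1/12·h[1] + 1/3·h[2] + 1/12·h[3] + 1/6·h[4]
Solving the 4×4 linear system over states ≠ 0 gives exactly h = [0, 924/223, 864/223, 864/223, 792/223] (h[0] = 0 is the target).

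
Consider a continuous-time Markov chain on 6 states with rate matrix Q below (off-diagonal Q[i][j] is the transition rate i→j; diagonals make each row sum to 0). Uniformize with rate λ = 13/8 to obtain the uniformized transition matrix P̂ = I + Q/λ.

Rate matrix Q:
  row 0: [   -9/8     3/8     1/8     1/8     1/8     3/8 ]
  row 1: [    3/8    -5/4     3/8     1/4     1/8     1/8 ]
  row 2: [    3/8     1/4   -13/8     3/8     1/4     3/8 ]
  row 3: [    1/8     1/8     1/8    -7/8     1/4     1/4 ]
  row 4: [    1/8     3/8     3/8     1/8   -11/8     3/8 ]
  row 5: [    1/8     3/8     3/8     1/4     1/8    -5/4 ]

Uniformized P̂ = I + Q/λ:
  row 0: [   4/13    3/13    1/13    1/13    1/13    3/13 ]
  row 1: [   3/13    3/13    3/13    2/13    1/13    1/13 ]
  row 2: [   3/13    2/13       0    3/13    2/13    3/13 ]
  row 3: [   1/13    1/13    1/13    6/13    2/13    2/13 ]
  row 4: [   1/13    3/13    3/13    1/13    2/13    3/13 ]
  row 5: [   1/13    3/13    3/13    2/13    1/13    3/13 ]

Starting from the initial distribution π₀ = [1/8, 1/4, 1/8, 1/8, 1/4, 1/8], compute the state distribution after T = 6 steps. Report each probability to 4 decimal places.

t=0: π = [0.1250, 0.2500, 0.1250, 0.1250, 0.2500, 0.1250]
t=1: π = [0.1635, 0.2019, 0.1635, 0.1731, 0.1154, 0.1827]
t=2: π = [0.1709, 0.1916, 0.1413, 0.1982, 0.1117, 0.1864]
t=3: π = [0.1676, 0.1894, 0.1414, 0.2040, 0.1116, 0.1860]
t=4: π = [0.1665, 0.1885, 0.1410, 0.2060, 0.1121, 0.1859]
t=5: π = [0.1660, 0.1882, 0.1409, 0.2067, 0.1122, 0.1859]
t=6: π = [0.1659, 0.1881, 0.1409, 0.2069, 0.1123, 0.1859]

π = [0.1659, 0.1881, 0.1409, 0.2069, 0.1123, 0.1859]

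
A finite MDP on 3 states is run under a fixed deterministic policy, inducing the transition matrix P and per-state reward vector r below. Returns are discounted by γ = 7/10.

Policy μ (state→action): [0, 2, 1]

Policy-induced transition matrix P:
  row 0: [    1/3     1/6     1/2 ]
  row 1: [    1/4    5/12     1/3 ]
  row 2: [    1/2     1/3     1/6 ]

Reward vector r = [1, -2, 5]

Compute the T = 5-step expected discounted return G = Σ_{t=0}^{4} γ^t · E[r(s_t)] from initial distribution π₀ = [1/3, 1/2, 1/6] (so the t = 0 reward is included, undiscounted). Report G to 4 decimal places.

G = 2.7383

t=0: π = [0.3333, 0.5000, 0.1667], E[r] = 0.1667, γ^t·E[r] = 0.166667, running G = 0.166667
t=1: π = [0.3194, 0.3194, 0.3611], E[r] = 1.4861, γ^t·E[r] = 1.040278, running G = 1.206944
t=2: π = [0.3669, 0.3067, 0.3264], E[r] = 1.3854, γ^t·E[r] = 0.678854, running G = 1.885799
t=3: π = [0.3622, 0.2977, 0.3401], E[r] = 1.4671, γ^t·E[r] = 0.503219, running G = 2.389017
t=4: π = [0.3652, 0.2978, 0.3370], E[r] = 1.4547, γ^t·E[r] = 0.349275, running G = 2.738293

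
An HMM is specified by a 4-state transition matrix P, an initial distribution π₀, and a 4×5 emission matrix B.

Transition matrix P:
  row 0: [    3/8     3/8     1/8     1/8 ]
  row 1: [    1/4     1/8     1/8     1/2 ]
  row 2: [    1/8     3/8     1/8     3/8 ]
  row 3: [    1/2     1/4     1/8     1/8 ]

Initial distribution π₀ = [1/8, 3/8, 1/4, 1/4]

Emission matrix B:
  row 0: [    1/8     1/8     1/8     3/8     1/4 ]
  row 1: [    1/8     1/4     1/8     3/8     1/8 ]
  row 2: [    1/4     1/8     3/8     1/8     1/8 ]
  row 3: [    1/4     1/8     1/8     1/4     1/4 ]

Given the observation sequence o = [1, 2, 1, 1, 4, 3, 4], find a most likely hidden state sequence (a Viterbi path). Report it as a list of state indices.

path = [1, 3, 0, 1, 3, 0, 0]

t=0: δ = [1.562e-02, 9.375e-02, 3.125e-02, 3.125e-02]  (obs o_0=1)
t=1: δ = [2.930e-03, 1.465e-03, 4.395e-03, 5.859e-03]  ψ = [1, 1, 1, 1]  (obs o_1=2)
t=2: δ = [3.662e-04, 4.120e-04, 9.155e-05, 2.060e-04]  ψ = [3, 2, 3, 2]  (obs o_2=1)
t=3: δ = [1.717e-05, 3.433e-05, 6.437e-06, 2.575e-05]  ψ = [0, 0, 1, 1]  (obs o_3=1)
t=4: δ = [3.219e-06, 8.047e-07, 5.364e-07, 4.292e-06]  ψ = [3, 0, 1, 1]  (obs o_4=4)
t=5: δ = [8.047e-07, 4.526e-07, 6.706e-08, 1.341e-07]  ψ = [3, 0, 3, 3]  (obs o_5=3)
t=6: δ = [7.544e-08, 3.772e-08, 1.257e-08, 5.658e-08]  ψ = [0, 0, 0, 1]  (obs o_6=4)
backtrack: best end state = 0; path = [1, 3, 0, 1, 3, 0, 0]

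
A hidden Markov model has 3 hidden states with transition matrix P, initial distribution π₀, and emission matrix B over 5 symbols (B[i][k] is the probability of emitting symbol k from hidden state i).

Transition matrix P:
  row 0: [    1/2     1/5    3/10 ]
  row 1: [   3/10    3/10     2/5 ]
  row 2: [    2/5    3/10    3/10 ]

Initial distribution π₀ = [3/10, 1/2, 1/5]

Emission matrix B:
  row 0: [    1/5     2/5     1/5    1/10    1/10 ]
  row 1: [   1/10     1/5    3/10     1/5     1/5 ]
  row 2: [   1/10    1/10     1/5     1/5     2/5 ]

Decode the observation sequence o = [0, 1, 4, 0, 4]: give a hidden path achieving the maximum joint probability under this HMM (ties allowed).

t=0: δ = [6.000e-02, 5.000e-02, 2.000e-02]  (obs o_0=0)
t=1: δ = [1.200e-02, 3.000e-03, 2.000e-03]  ψ = [0, 1, 1]  (obs o_1=1)
t=2: δ = [6.000e-04, 4.800e-04, 1.440e-03]  ψ = [0, 0, 0]  (obs o_2=4)
t=3: δ = [1.152e-04, 4.320e-05, 4.320e-05]  ψ = [2, 2, 2]  (obs o_3=0)
t=4: δ = [5.760e-06, 4.608e-06, 1.382e-05]  ψ = [0, 0, 0]  (obs o_4=4)
backtrack: best end state = 2; path = [0, 0, 2, 0, 2]

path = [0, 0, 2, 0, 2]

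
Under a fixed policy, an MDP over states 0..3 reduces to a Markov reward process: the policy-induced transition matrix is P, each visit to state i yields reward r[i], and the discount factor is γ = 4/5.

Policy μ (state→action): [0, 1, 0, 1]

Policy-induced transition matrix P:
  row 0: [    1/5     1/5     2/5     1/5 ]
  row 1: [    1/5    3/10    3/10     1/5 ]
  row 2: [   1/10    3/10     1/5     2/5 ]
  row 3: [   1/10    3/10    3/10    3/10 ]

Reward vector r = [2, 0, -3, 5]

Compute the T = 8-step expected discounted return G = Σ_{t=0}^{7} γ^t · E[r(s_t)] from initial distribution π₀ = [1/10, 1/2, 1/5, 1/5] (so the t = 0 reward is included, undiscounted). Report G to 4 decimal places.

G = 3.2188

t=0: π = [0.1000, 0.5000, 0.2000, 0.2000], E[r] = 0.6000, γ^t·E[r] = 0.600000, running G = 0.600000
t=1: π = [0.1600, 0.2900, 0.2900, 0.2600], E[r] = 0.7500, γ^t·E[r] = 0.600000, running G = 1.200000
t=2: π = [0.1450, 0.2840, 0.2870, 0.2840], E[r] = 0.8490, γ^t·E[r] = 0.543360, running G = 1.743360
t=3: π = [0.1429, 0.2855, 0.2858, 0.2858], E[r] = 0.8574, γ^t·E[r] = 0.438989, running G = 2.182349
t=4: π = [0.1428, 0.2857, 0.2857, 0.2857], E[r] = 0.8573, γ^t·E[r] = 0.351130, running G = 2.533478
t=5: π = [0.1429, 0.2857, 0.2857, 0.2857], E[r] = 0.8572, γ^t·E[r] = 0.280871, running G = 2.814350
t=6: π = [0.1429, 0.2857, 0.2857, 0.2857], E[r] = 0.8571, γ^t·E[r] = 0.224695, running G = 3.039044
t=7: π = [0.1429, 0.2857, 0.2857, 0.2857], E[r] = 0.8571, γ^t·E[r] = 0.179756, running G = 3.218800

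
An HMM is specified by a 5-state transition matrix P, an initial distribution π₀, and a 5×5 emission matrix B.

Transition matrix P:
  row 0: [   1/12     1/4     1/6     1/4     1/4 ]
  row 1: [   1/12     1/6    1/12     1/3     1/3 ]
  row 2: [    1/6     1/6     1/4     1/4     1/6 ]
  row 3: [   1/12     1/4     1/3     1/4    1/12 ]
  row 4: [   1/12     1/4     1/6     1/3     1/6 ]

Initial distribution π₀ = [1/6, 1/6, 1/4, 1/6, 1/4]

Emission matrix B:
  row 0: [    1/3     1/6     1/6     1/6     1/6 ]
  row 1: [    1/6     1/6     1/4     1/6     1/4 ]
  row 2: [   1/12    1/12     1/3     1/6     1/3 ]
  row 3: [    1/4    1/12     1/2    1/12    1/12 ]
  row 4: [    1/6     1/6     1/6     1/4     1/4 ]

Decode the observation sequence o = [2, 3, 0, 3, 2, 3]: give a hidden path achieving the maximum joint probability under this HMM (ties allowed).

t=0: δ = [2.778e-02, 4.167e-02, 8.333e-02, 8.333e-02, 4.167e-02]  (obs o_0=2)
t=1: δ = [2.315e-03, 3.472e-03, 4.630e-03, 1.736e-03, 3.472e-03]  ψ = [2, 3, 3, 2, 1]  (obs o_1=3)
t=2: δ = [2.572e-04, 1.447e-04, 9.645e-05, 2.894e-04, 1.929e-04]  ψ = [2, 4, 2, 1, 1]  (obs o_2=0)
t=3: δ = [4.019e-06, 1.206e-05, 1.608e-05, 6.028e-06, 1.608e-05]  ψ = [3, 3, 3, 3, 0]  (obs o_3=3)
t=4: δ = [4.465e-07, 1.005e-06, 1.340e-06, 2.679e-06, 6.698e-07]  ψ = [2, 4, 2, 4, 1]  (obs o_4=2)
t=5: δ = [3.721e-08, 1.116e-07, 1.488e-07, 5.582e-08, 8.372e-08]  ψ = [2, 3, 3, 3, 1]  (obs o_5=3)
backtrack: best end state = 2; path = [3, 2, 0, 4, 3, 2]

path = [3, 2, 0, 4, 3, 2]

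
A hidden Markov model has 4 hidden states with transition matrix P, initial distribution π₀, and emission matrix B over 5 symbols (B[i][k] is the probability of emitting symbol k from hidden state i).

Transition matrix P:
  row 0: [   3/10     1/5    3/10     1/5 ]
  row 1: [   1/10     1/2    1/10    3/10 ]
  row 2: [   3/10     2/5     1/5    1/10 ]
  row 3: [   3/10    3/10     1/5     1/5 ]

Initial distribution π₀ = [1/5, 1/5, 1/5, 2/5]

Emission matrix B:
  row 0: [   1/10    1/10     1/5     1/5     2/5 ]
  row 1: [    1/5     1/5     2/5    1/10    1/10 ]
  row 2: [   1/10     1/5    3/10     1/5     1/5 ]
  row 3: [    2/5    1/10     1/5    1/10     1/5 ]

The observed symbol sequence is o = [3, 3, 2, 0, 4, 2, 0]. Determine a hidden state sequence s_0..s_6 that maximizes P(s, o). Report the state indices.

t=0: δ = [4.000e-02, 2.000e-02, 4.000e-02, 4.000e-02]  (obs o_0=3)
t=1: δ = [2.400e-03, 1.600e-03, 2.400e-03, 8.000e-04]  ψ = [0, 2, 0, 0]  (obs o_1=3)
t=2: δ = [1.440e-04, 3.840e-04, 2.160e-04, 9.600e-05]  ψ = [0, 2, 0, 0]  (obs o_2=2)
t=3: δ = [6.480e-06, 3.840e-05, 4.320e-06, 4.608e-05]  ψ = [2, 1, 0, 1]  (obs o_3=0)
t=4: δ = [5.530e-06, 1.920e-06, 1.843e-06, 2.304e-06]  ψ = [3, 1, 3, 1]  (obs o_4=4)
t=5: δ = [3.318e-07, 4.424e-07, 4.977e-07, 2.212e-07]  ψ = [0, 0, 0, 0]  (obs o_5=2)
t=6: δ = [1.493e-08, 4.424e-08, 9.953e-09, 5.308e-08]  ψ = [2, 1, 0, 1]  (obs o_6=0)
backtrack: best end state = 3; path = [0, 2, 1, 3, 0, 1, 3]

path = [0, 2, 1, 3, 0, 1, 3]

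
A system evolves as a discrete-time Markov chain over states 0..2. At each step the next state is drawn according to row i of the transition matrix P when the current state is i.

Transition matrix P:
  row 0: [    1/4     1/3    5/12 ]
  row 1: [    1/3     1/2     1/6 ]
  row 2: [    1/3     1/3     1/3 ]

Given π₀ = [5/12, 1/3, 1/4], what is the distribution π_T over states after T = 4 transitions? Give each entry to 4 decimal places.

π = [0.3077, 0.3999, 0.2924]

t=0: π = [0.4167, 0.3333, 0.2500]
t=1: π = [0.2986, 0.3889, 0.3125]
t=2: π = [0.3084, 0.3981, 0.2934]
t=3: π = [0.3076, 0.3997, 0.2927]
t=4: π = [0.3077, 0.3999, 0.2924]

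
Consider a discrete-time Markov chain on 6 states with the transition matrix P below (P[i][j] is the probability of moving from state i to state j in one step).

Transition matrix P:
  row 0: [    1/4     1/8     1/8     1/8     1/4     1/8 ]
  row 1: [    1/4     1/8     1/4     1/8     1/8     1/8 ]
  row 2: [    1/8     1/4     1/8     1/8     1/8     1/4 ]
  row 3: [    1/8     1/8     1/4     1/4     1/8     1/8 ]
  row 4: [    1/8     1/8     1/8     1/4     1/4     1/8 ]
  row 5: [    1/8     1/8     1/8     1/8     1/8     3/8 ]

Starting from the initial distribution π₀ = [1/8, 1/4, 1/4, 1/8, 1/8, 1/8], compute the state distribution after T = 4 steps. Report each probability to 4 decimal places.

π = [0.1637, 0.1455, 0.1640, 0.1666, 0.1663, 0.1939]

t=0: π = [0.1250, 0.2500, 0.2500, 0.1250, 0.1250, 0.1250]
t=1: π = [0.1719, 0.1563, 0.1719, 0.1563, 0.1563, 0.1875]
t=2: π = [0.1660, 0.1465, 0.1641, 0.1641, 0.1660, 0.1934]
t=3: π = [0.1641, 0.1455, 0.1638, 0.1663, 0.1665, 0.1938]
t=4: π = [0.1637, 0.1455, 0.1640, 0.1666, 0.1663, 0.1939]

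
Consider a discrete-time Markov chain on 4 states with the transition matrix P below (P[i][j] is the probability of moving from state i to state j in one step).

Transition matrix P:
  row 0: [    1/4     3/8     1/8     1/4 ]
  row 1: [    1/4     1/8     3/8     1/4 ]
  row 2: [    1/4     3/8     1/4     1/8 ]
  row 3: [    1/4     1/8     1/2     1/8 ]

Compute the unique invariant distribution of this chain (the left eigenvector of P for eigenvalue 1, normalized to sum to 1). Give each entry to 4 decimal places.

π = [0.2500, 0.2622, 0.2988, 0.1890]

Balance equations π_j = Σ_i π_i·P[i][j]:
  π_0 = 1/4·π_0 + 1/4·π_1 + 1/4·π_2 + 1/4·π_3
  π_1 = 3/8·π_0 + 1/8·π_1 + 3/8·π_2 + 1/8·π_3
  π_2 = 1/8·π_0 + 3/8·π_1 + 1/4·π_2 + 1/2·π_3
  normalize: π_0 + π_1 + π_2 + π_3 = 1
Solving the linear system gives exactly π = [1/4, 43/164, 49/164, 31/164].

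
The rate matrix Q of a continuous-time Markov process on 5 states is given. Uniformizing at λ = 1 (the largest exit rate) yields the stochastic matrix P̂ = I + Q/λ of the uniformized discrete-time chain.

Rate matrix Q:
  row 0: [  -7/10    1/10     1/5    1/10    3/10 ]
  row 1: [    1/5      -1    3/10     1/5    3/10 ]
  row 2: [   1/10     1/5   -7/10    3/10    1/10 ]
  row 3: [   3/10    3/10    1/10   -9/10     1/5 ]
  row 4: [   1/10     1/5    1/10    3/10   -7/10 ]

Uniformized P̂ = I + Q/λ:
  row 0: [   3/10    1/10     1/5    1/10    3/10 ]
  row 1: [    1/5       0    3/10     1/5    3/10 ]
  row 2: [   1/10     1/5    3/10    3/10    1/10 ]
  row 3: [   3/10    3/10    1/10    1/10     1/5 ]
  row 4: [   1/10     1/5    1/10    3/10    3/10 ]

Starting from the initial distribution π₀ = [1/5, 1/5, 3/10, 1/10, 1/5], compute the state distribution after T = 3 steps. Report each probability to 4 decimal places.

t=0: π = [0.2000, 0.2000, 0.3000, 0.1000, 0.2000]
t=1: π = [0.1800, 0.1500, 0.2200, 0.2200, 0.2300]
t=2: π = [0.1950, 0.1740, 0.1920, 0.2050, 0.2340]
t=3: π = [0.1974, 0.1662, 0.1927, 0.2026, 0.2411]

π = [0.1974, 0.1662, 0.1927, 0.2026, 0.2411]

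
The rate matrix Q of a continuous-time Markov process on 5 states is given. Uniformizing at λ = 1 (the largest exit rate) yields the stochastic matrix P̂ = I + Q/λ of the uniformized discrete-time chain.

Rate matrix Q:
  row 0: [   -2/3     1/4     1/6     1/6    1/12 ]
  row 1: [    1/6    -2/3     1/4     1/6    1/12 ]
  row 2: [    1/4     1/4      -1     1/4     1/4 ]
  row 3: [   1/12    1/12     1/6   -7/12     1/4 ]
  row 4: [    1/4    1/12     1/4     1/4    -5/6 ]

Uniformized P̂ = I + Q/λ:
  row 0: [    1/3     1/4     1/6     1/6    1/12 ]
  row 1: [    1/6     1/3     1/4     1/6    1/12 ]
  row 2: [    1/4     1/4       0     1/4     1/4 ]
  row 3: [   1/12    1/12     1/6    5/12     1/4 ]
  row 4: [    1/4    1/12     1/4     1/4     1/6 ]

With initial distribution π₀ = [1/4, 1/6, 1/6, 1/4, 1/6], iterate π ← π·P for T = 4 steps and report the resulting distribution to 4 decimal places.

t=0: π = [0.2500, 0.1667, 0.1667, 0.2500, 0.1667]
t=1: π = [0.2153, 0.1944, 0.1667, 0.2569, 0.1667]
t=2: π = [0.2089, 0.1956, 0.1690, 0.2587, 0.1678]
t=3: π = [0.2080, 0.1952, 0.1688, 0.2594, 0.1686]
t=4: π = [0.2078, 0.1949, 0.1689, 0.2596, 0.1687]

π = [0.2078, 0.1949, 0.1689, 0.2596, 0.1687]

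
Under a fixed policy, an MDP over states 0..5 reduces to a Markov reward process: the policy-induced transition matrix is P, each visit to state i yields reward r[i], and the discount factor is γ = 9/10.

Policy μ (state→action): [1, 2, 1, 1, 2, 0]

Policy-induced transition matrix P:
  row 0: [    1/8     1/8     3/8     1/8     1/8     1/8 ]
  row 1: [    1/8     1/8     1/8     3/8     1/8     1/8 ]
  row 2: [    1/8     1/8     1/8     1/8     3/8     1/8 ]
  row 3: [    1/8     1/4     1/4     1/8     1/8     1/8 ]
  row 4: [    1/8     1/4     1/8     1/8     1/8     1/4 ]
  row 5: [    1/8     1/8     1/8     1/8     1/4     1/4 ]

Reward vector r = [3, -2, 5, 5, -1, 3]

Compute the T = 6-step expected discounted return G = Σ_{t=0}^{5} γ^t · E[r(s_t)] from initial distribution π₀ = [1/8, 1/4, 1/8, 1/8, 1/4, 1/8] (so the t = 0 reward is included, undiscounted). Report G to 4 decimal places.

t=0: π = [0.1250, 0.2500, 0.1250, 0.1250, 0.2500, 0.1250], E[r] = 1.2500, γ^t·E[r] = 1.250000, running G = 1.250000
t=1: π = [0.1250, 0.1719, 0.1719, 0.1875, 0.1719, 0.1719], E[r] = 2.1719, γ^t·E[r] = 1.954688, running G = 3.204688
t=2: π = [0.1250, 0.1699, 0.1797, 0.1680, 0.1895, 0.1680], E[r] = 2.0879, γ^t·E[r] = 1.691191, running G = 4.895879
t=3: π = [0.1250, 0.1697, 0.1772, 0.1675, 0.1909, 0.1697], E[r] = 2.0774, γ^t·E[r] = 1.514419, running G = 6.410298
t=4: π = [0.1250, 0.1698, 0.1772, 0.1674, 0.1905, 0.1701], E[r] = 2.0781, γ^t·E[r] = 1.363458, running G = 7.773756
t=5: π = [0.1250, 0.1697, 0.1772, 0.1674, 0.1906, 0.1701], E[r] = 2.0783, γ^t·E[r] = 1.227227, running G = 9.000983

G = 9.0010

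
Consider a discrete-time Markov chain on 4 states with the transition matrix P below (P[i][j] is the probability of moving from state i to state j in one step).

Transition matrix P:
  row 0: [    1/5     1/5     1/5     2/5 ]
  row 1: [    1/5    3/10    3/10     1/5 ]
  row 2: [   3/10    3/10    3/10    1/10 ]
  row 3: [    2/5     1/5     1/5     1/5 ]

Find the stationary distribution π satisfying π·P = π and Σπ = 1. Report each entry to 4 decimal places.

Balance equations π_j = Σ_i π_i·P[i][j]:
  π_0 = 1/5·π_0 + 1/5·π_1 + 3/10·π_2 + 2/5·π_3
  π_1 = 1/5·π_0 + 3/10·π_1 + 3/10·π_2 + 1/5·π_3
  π_2 = 1/5·π_0 + 3/10·π_1 + 3/10·π_2 + 1/5·π_3
  normalize: π_0 + π_1 + π_2 + π_3 = 1
Solving the linear system gives exactly π = [13/48, 1/4, 1/4, 11/48].

π = [0.2708, 0.2500, 0.2500, 0.2292]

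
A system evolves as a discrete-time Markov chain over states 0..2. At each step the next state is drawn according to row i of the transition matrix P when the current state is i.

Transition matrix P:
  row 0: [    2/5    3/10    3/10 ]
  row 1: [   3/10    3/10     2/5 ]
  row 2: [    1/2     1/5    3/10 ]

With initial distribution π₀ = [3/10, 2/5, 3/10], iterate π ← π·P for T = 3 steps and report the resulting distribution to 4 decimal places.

t=0: π = [0.3000, 0.4000, 0.3000]
t=1: π = [0.3900, 0.2700, 0.3400]
t=2: π = [0.4070, 0.2660, 0.3270]
t=3: π = [0.4061, 0.2673, 0.3266]

π = [0.4061, 0.2673, 0.3266]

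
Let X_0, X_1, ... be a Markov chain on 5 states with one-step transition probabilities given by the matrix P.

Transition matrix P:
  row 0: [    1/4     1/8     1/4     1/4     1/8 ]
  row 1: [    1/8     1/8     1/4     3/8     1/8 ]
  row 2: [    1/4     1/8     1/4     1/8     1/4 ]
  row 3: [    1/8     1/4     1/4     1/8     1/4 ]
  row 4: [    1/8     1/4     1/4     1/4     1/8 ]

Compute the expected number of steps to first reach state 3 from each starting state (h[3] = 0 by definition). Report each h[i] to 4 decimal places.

h = [4.2227, 3.6948, 4.7423, 0.0000, 4.1567]

First-step conditioning: h[3] = 0; for i ≠ 3, h[i] = 1 + Σ_k P[i][k]·h[k].
  h[0] = 1 + 1/4·h[0] + 1/8·h[1] + 1/4·h[2] + 1/8·h[4]
  h[1] = 1 + 1/8·h[0] + 1/8·h[1] + 1/4·h[2] + 1/8·h[4]
  h[2] = 1 + 1/4·h[0] + 1/8·h[1] + 1/4·h[2] + 1/4·h[4]
  h[4] = 1 + 1/8·h[0] + 1/4·h[1] + 1/4·h[2] + 1/8·h[4]
Solving the 4×4 linear system over states ≠ 3 gives exactly h = [2048/485, 1792/485, 460/97, 0, 2016/485] (h[3] = 0 is the target).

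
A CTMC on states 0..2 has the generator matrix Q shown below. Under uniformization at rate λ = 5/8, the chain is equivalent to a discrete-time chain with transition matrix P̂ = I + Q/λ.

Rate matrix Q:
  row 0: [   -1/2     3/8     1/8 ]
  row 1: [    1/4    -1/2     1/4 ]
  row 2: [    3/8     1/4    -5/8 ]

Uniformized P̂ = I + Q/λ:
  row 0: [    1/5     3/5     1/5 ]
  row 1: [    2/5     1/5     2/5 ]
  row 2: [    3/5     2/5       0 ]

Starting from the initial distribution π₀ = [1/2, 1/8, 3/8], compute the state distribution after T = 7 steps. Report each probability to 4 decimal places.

π = [0.3721, 0.3952, 0.2327]

t=0: π = [0.5000, 0.1250, 0.3750]
t=1: π = [0.3750, 0.4750, 0.1500]
t=2: π = [0.3550, 0.3800, 0.2650]
t=3: π = [0.3820, 0.3950, 0.2230]
t=4: π = [0.3682, 0.3974, 0.2344]
t=5: π = [0.3732, 0.3942, 0.2326]
t=6: π = [0.3719, 0.3958, 0.2323]
t=7: π = [0.3721, 0.3952, 0.2327]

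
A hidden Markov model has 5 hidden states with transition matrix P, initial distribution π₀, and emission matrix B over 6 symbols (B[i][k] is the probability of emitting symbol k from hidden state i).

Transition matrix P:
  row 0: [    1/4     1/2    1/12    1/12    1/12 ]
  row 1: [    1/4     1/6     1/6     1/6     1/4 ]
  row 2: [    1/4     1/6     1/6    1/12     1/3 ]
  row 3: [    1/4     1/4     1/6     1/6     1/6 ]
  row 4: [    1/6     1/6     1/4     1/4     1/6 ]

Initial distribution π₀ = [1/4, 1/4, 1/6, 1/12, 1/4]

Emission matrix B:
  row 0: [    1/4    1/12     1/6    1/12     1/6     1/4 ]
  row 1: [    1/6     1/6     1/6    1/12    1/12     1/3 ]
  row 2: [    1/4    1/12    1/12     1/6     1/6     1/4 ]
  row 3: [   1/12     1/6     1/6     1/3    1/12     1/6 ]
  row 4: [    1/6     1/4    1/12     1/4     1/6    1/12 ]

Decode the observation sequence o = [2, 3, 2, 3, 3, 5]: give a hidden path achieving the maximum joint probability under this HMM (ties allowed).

t=0: δ = [4.167e-02, 4.167e-02, 1.389e-02, 1.389e-02, 2.083e-02]  (obs o_0=2)
t=1: δ = [8.681e-04, 1.736e-03, 1.157e-03, 2.315e-03, 2.604e-03]  ψ = [0, 0, 1, 1, 1]  (obs o_1=3)
t=2: δ = [9.645e-05, 9.645e-05, 5.425e-05, 1.085e-04, 3.617e-05]  ψ = [3, 3, 4, 4, 1]  (obs o_2=2)
t=3: δ = [2.261e-06, 4.019e-06, 3.014e-06, 6.028e-06, 6.028e-06]  ψ = [3, 0, 3, 3, 1]  (obs o_3=3)
t=4: δ = [1.256e-07, 1.256e-07, 2.512e-07, 5.023e-07, 2.512e-07]  ψ = [3, 3, 4, 4, 1]  (obs o_4=3)
t=5: δ = [3.140e-08, 4.186e-08, 2.093e-08, 1.395e-08, 6.977e-09]  ψ = [3, 3, 3, 3, 2]  (obs o_5=5)
backtrack: best end state = 1; path = [1, 3, 1, 4, 3, 1]

path = [1, 3, 1, 4, 3, 1]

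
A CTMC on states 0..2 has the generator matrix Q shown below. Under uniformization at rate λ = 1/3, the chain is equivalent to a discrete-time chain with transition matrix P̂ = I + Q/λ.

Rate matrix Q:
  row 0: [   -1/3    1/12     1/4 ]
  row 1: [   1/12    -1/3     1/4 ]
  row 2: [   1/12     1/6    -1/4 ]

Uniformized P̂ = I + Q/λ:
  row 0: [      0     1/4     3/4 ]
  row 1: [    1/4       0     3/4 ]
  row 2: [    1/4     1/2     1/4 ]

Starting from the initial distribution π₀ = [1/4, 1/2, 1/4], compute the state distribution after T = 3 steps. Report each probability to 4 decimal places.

t=0: π = [0.2500, 0.5000, 0.2500]
t=1: π = [0.1875, 0.1875, 0.6250]
t=2: π = [0.2031, 0.3594, 0.4375]
t=3: π = [0.1992, 0.2695, 0.5313]

π = [0.1992, 0.2695, 0.5313]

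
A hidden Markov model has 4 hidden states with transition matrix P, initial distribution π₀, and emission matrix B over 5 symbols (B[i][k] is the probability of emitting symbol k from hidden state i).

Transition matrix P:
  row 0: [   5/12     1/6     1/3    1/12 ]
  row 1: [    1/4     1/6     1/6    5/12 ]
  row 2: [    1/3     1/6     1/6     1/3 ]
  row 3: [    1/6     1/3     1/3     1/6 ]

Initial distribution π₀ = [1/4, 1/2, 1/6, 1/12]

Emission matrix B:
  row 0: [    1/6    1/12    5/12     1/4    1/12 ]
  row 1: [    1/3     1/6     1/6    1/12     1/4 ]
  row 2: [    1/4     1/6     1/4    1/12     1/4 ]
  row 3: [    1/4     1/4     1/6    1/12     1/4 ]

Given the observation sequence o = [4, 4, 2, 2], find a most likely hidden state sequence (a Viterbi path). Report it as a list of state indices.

path = [1, 3, 0, 0]

t=0: δ = [2.083e-02, 1.250e-01, 4.167e-02, 2.083e-02]  (obs o_0=4)
t=1: δ = [2.604e-03, 5.208e-03, 5.208e-03, 1.302e-02]  ψ = [1, 1, 1, 1]  (obs o_1=4)
t=2: δ = [9.042e-04, 7.234e-04, 1.085e-03, 3.617e-04]  ψ = [3, 3, 3, 1]  (obs o_2=2)
t=3: δ = [1.570e-04, 3.014e-05, 7.535e-05, 6.028e-05]  ψ = [0, 2, 0, 2]  (obs o_3=2)
backtrack: best end state = 0; path = [1, 3, 0, 0]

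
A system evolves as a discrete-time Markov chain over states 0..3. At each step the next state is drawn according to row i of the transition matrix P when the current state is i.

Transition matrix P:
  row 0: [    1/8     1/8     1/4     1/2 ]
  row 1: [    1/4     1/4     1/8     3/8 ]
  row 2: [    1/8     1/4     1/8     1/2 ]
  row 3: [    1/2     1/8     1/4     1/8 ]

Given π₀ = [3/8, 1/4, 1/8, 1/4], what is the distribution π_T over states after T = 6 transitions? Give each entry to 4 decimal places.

π = [0.2772, 0.1719, 0.2031, 0.3478]

t=0: π = [0.3750, 0.2500, 0.1250, 0.2500]
t=1: π = [0.2500, 0.1719, 0.2031, 0.3750]
t=2: π = [0.2871, 0.1719, 0.2031, 0.3379]
t=3: π = [0.2732, 0.1719, 0.2031, 0.3518]
t=4: π = [0.2784, 0.1719, 0.2031, 0.3466]
t=5: π = [0.2765, 0.1719, 0.2031, 0.3485]
t=6: π = [0.2772, 0.1719, 0.2031, 0.3478]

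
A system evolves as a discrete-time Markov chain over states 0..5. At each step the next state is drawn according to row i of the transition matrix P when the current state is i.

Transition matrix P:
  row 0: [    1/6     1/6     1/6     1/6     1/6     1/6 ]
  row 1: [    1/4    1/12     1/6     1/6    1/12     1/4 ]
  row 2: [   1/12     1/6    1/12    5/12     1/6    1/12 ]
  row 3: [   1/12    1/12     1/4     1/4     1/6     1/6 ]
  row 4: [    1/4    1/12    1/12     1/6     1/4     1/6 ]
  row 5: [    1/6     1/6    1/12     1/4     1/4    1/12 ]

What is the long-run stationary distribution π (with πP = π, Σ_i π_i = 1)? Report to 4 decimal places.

Balance equations π_j = Σ_i π_i·P[i][j]:
  π_0 = 1/6·π_0 + 1/4·π_1 + 1/12·π_2 + 1/12·π_3 + 1/4·π_4 + 1/6·π_5
  π_1 = 1/6·π_0 + 1/12·π_1 + 1/6·π_2 + 1/12·π_3 + 1/12·π_4 + 1/6·π_5
  π_2 = 1/6·π_0 + 1/6·π_1 + 1/12·π_2 + 1/4·π_3 + 1/12·π_4 + 1/12·π_5
  π_3 = 1/6·π_0 + 1/6·π_1 + 5/12·π_2 + 1/4·π_3 + 1/6·π_4 + 1/4·π_5
  π_4 = 1/6·π_0 + 1/12·π_1 + 1/6·π_2 + 1/6·π_3 + 1/4·π_4 + 1/4·π_5
  normalize: π_0 + π_1 + π_2 + π_3 + π_4 + π_5 = 1
Solving the linear system gives exactly π = [20622/128581, 15627/128581, 18782/128581, 30277/128581, 23734/128581, 19539/128581].

π = [0.1604, 0.1215, 0.1461, 0.2355, 0.1846, 0.1520]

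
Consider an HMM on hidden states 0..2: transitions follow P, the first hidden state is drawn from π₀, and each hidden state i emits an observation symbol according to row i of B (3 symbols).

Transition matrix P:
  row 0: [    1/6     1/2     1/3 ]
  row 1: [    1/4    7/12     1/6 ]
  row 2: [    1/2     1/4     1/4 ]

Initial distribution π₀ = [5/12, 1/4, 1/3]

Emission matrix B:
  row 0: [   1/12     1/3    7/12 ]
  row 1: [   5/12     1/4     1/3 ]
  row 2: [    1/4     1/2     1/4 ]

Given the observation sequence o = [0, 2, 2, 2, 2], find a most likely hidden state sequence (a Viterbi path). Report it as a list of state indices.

t=0: δ = [3.472e-02, 1.042e-01, 8.333e-02]  (obs o_0=0)
t=1: δ = [2.431e-02, 2.025e-02, 5.208e-03]  ψ = [2, 1, 2]  (obs o_1=2)
t=2: δ = [2.954e-03, 4.051e-03, 2.025e-03]  ψ = [1, 0, 0]  (obs o_2=2)
t=3: δ = [5.908e-04, 7.877e-04, 2.462e-04]  ψ = [1, 1, 0]  (obs o_3=2)
t=4: δ = [1.149e-04, 1.532e-04, 4.923e-05]  ψ = [1, 1, 0]  (obs o_4=2)
backtrack: best end state = 1; path = [2, 0, 1, 1, 1]

path = [2, 0, 1, 1, 1]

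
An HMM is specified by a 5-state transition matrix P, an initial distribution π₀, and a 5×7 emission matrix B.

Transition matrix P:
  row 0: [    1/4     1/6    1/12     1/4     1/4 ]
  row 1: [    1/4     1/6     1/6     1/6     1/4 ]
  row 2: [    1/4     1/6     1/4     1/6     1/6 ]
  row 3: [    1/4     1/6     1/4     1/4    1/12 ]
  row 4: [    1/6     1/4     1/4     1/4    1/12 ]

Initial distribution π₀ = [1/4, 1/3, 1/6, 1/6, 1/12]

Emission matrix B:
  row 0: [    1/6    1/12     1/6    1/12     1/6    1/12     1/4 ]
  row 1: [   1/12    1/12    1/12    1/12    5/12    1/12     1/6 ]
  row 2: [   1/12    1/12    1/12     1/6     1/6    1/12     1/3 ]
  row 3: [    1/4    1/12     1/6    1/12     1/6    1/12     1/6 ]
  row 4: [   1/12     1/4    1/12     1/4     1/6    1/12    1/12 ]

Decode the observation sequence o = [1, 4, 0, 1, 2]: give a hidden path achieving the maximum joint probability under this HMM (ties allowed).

t=0: δ = [2.083e-02, 2.778e-02, 1.389e-02, 1.389e-02, 2.083e-02]  (obs o_0=1)
t=1: δ = [1.157e-03, 2.170e-03, 8.681e-04, 8.681e-04, 1.157e-03]  ψ = [1, 4, 4, 0, 1]  (obs o_1=4)
t=2: δ = [9.042e-05, 3.014e-05, 3.014e-05, 9.042e-05, 4.521e-05]  ψ = [1, 1, 1, 1, 1]  (obs o_2=0)
t=3: δ = [1.884e-06, 1.256e-06, 1.884e-06, 1.884e-06, 5.651e-06]  ψ = [0, 0, 3, 0, 0]  (obs o_3=1)
t=4: δ = [1.570e-07, 1.177e-07, 1.177e-07, 2.355e-07, 3.925e-08]  ψ = [4, 4, 4, 4, 0]  (obs o_4=2)
backtrack: best end state = 3; path = [4, 1, 0, 4, 3]

path = [4, 1, 0, 4, 3]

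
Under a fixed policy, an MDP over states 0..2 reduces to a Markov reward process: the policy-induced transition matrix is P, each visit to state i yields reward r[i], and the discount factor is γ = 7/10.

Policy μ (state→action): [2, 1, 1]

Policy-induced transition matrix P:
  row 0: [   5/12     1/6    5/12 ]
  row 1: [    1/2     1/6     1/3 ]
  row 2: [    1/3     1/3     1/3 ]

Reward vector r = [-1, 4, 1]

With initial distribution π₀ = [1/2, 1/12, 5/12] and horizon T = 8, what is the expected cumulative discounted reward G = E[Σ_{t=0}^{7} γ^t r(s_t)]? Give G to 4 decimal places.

t=0: π = [0.5000, 0.0833, 0.4167], E[r] = 0.2500, γ^t·E[r] = 0.250000, running G = 0.250000
t=1: π = [0.3889, 0.2361, 0.3750], E[r] = 0.9306, γ^t·E[r] = 0.651389, running G = 0.901389
t=2: π = [0.4051, 0.2292, 0.3657], E[r] = 0.8773, γ^t·E[r] = 0.429884, running G = 1.331273
t=3: π = [0.4053, 0.2276, 0.3671], E[r] = 0.8723, γ^t·E[r] = 0.299199, running G = 1.630472
t=4: π = [0.4050, 0.2278, 0.3671], E[r] = 0.8735, γ^t·E[r] = 0.209717, running G = 1.840189
t=5: π = [0.4051, 0.2279, 0.3671], E[r] = 0.8734, γ^t·E[r] = 0.146797, running G = 1.986986
t=6: π = [0.4051, 0.2278, 0.3671], E[r] = 0.8734, γ^t·E[r] = 0.102757, running G = 2.089743
t=7: π = [0.4051, 0.2278, 0.3671], E[r] = 0.8734, γ^t·E[r] = 0.071930, running G = 2.161672

G = 2.1617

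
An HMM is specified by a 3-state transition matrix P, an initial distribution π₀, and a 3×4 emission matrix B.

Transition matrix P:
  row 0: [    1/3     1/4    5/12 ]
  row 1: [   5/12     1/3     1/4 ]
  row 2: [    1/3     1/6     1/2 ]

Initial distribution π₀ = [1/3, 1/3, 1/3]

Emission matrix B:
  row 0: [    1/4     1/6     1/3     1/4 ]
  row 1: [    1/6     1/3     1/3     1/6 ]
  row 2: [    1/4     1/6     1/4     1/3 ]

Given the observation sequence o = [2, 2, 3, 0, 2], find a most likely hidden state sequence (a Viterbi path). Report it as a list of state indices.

t=0: δ = [1.111e-01, 1.111e-01, 8.333e-02]  (obs o_0=2)
t=1: δ = [1.543e-02, 1.235e-02, 1.157e-02]  ψ = [1, 1, 0]  (obs o_1=2)
t=2: δ = [1.286e-03, 6.859e-04, 2.143e-03]  ψ = [0, 1, 0]  (obs o_2=3)
t=3: δ = [1.786e-04, 5.954e-05, 2.679e-04]  ψ = [2, 2, 2]  (obs o_3=0)
t=4: δ = [2.977e-05, 1.488e-05, 3.349e-05]  ψ = [2, 0, 2]  (obs o_4=2)
backtrack: best end state = 2; path = [1, 0, 2, 2, 2]

path = [1, 0, 2, 2, 2]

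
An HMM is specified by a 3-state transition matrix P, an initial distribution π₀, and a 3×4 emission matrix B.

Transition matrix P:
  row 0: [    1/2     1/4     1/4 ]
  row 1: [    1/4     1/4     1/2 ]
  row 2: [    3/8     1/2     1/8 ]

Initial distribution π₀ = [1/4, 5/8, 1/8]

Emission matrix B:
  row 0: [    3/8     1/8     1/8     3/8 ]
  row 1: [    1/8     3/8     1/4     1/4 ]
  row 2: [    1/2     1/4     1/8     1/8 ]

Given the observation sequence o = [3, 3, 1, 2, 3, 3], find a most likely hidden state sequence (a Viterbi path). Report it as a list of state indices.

path = [1, 2, 1, 2, 0, 0]

t=0: δ = [9.375e-02, 1.562e-01, 1.562e-02]  (obs o_0=3)
t=1: δ = [1.758e-02, 9.766e-03, 9.766e-03]  ψ = [0, 1, 1]  (obs o_1=3)
t=2: δ = [1.099e-03, 1.831e-03, 1.221e-03]  ψ = [0, 2, 1]  (obs o_2=1)
t=3: δ = [6.866e-05, 1.526e-04, 1.144e-04]  ψ = [0, 2, 1]  (obs o_3=2)
t=4: δ = [1.609e-05, 1.431e-05, 9.537e-06]  ψ = [2, 2, 1]  (obs o_4=3)
t=5: δ = [3.017e-06, 1.192e-06, 8.941e-07]  ψ = [0, 2, 1]  (obs o_5=3)
backtrack: best end state = 0; path = [1, 2, 1, 2, 0, 0]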